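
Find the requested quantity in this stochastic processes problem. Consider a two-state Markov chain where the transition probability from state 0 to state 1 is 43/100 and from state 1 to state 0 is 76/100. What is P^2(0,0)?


Computing P^2 by matrix multiplication.
P = [[0.5700, 0.4300], [0.7600, 0.2400]]
After raising P to the power 2:
P^2(0,0) = 0.6517

0.6517


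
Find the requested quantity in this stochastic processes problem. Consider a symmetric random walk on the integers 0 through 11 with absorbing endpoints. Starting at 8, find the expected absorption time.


For symmetric RW on 0,...,N with absorbing barriers, E(i) = i*(N-i)
E(8) = 8 * 3 = 24

24


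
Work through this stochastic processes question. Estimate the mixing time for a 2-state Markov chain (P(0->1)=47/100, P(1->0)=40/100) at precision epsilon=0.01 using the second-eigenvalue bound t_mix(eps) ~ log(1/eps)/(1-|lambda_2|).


lambda_2 = |1 - p01 - p10| = |1 - 0.4700 - 0.4000| = 0.1300
t_mix ~ log(1/eps)/(1 - |lambda_2|)
= log(100)/(1 - 0.1300) = 4.6052/0.8700
= 5.2933

5.2933


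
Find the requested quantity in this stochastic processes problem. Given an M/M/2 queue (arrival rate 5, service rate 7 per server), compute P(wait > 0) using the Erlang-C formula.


a = lambda/mu = 0.7143
rho = a/c = 0.3571
Erlang-C formula applied:
C(c,a) = 0.1880

0.1880


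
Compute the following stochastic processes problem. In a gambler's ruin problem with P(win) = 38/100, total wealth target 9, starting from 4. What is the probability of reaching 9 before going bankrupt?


Gambler's ruin formula:
r = q/p = 0.6200/0.3800 = 1.6316
P(win) = (1 - r^i)/(1 - r^N)
= (1 - 1.6316^4)/(1 - 1.6316^9)
= 0.0752

0.0752


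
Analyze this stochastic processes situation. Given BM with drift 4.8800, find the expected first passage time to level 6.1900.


Expected first passage time = a/mu
= 6.1900/4.8800
= 1.2684

1.2684


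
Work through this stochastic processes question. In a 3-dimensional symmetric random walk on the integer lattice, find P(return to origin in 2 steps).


P(return in 2 steps) = P(reverse first step) = 1/(2d)
= 1/6
= 0.1667

0.1667


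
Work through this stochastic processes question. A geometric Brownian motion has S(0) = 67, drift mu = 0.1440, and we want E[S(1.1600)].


E[S(t)] = S(0) * exp(mu * t)
= 67 * exp(0.1440 * 1.1600)
= 67 * 1.1818
= 79.1807

79.1807


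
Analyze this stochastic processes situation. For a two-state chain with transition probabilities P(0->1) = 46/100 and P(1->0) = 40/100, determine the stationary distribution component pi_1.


Stationary distribution: pi_0 = p10/(p01+p10), pi_1 = p01/(p01+p10)
p01 = 0.4600, p10 = 0.4000
pi_1 = 0.5349

0.5349


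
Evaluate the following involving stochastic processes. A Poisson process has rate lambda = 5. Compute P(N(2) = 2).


P(N(t)=k) = (lambda*t)^k * exp(-lambda*t) / k!
lambda*t = 10
= 10^2 * exp(-10) / 2!
= 100 * 4.5400e-05 / 2
= 0.0023

0.0023


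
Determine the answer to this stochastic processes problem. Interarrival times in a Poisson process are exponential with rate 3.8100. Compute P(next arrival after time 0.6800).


P(X > t) = exp(-lambda * t)
= exp(-3.8100 * 0.6800)
= exp(-2.5908) = 0.0750

0.0750


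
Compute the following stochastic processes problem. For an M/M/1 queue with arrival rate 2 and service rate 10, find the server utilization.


rho = lambda/mu
= 2/10
= 0.2000

0.2000


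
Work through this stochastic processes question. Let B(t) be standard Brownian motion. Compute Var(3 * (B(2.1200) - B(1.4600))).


Var(alpha*(B(t)-B(s))) = alpha^2 * (t-s)
= 3^2 * (2.1200 - 1.4600)
= 9 * 0.6600
= 5.9400

5.9400


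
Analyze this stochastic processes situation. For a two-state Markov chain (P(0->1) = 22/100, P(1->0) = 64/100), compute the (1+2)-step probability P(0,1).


P^3 = P^1 * P^2
Computing via matrix multiplication of the transition matrix.
Entry (0,1) of P^3 = 0.2551

0.2551


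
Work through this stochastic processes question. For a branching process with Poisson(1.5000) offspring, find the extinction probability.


Since mu = 1.5000 > 1, extinction prob q < 1.
Solve s = exp(mu*(s-1)) iteratively.
q = 0.4172

0.4172


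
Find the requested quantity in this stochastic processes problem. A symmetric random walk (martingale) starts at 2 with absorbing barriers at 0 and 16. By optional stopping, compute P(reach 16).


By optional stopping theorem: E(M at tau) = M(0) = 2
P(hit 16)*16 + P(hit 0)*0 = 2
P(hit 16) = (2 - 0)/(16 - 0) = 1/8 = 0.1250

0.1250


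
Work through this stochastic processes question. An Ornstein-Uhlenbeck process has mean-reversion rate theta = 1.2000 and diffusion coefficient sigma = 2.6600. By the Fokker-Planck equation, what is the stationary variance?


Stationary variance = sigma^2 / (2*theta)
= 2.6600^2 / (2*1.2000)
= 7.0756 / 2.4000
= 2.9482

2.9482


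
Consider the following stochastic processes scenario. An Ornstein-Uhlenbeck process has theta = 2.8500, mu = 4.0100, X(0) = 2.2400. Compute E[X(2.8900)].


E[X(t)] = mu + (X(0) - mu)*exp(-theta*t)
= 4.0100 + (2.2400 - 4.0100)*exp(-2.8500*2.8900)
= 4.0100 + -1.7700 * 2.6481e-04
= 4.0095

4.0095


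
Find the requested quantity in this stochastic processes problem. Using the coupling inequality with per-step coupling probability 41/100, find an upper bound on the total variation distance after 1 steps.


TV distance bound <= (1-delta)^n
= (1 - 0.4100)^1
= 0.5900^1
= 0.5900

0.5900


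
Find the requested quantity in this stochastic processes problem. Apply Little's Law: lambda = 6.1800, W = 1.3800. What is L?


Little's Law: L = lambda * W
= 6.1800 * 1.3800
= 8.5284

8.5284


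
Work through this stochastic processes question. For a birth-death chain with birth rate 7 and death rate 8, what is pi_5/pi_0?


For birth-death process, pi_n/pi_0 = (lambda/mu)^n
= (7/8)^5
= 0.5129

0.5129


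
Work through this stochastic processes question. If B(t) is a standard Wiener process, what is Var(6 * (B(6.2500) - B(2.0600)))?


Var(alpha*(B(t)-B(s))) = alpha^2 * (t-s)
= 6^2 * (6.2500 - 2.0600)
= 36 * 4.1900
= 150.8400

150.8400


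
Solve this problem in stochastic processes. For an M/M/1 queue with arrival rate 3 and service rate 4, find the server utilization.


rho = lambda/mu
= 3/4
= 0.7500

0.7500


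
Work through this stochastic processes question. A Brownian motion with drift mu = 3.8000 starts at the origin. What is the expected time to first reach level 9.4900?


Expected first passage time = a/mu
= 9.4900/3.8000
= 2.4974

2.4974


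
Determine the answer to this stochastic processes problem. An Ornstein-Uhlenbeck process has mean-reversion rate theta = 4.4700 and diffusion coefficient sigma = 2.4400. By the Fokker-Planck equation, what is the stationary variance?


Stationary variance = sigma^2 / (2*theta)
= 2.4400^2 / (2*4.4700)
= 5.9536 / 8.9400
= 0.6660

0.6660


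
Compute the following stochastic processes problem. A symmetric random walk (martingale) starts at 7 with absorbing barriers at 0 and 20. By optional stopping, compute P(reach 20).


By optional stopping theorem: E(M at tau) = M(0) = 7
P(hit 20)*20 + P(hit 0)*0 = 7
P(hit 20) = (7 - 0)/(20 - 0) = 7/20 = 0.3500

0.3500


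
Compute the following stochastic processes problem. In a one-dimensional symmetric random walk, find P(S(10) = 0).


P(S(10) = 0) = C(10,5) / 4^5
= 252 / 1024
= 0.2461

0.2461


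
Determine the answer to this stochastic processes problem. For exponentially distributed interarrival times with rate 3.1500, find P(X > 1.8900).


P(X > t) = exp(-lambda * t)
= exp(-3.1500 * 1.8900)
= exp(-5.9535) = 0.0026

0.0026


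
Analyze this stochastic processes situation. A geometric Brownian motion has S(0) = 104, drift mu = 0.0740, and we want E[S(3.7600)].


E[S(t)] = S(0) * exp(mu * t)
= 104 * exp(0.0740 * 3.7600)
= 104 * 1.3208
= 137.3635

137.3635


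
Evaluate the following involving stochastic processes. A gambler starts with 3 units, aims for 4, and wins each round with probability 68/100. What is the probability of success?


Gambler's ruin formula:
r = q/p = 0.3200/0.6800 = 0.4706
P(win) = (1 - r^i)/(1 - r^N)
= (1 - 0.4706^3)/(1 - 0.4706^4)
= 0.9420

0.9420


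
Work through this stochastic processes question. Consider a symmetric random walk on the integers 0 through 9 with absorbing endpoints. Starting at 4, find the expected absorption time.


For symmetric RW on 0,...,N with absorbing barriers, E(i) = i*(N-i)
E(4) = 4 * 5 = 20

20


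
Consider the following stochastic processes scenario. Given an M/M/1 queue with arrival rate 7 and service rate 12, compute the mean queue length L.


rho = 7/12 = 0.5833
L = rho/(1-rho)
= 0.5833/0.4167
= 1.4000

1.4000


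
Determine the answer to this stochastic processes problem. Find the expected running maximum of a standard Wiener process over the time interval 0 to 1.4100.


E(max B(s)) = sqrt(2t/pi)
= sqrt(2*1.4100/pi)
= sqrt(0.8976)
= 0.9474

0.9474


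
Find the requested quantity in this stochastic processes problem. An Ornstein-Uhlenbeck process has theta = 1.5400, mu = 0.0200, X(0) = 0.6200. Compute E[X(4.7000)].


E[X(t)] = mu + (X(0) - mu)*exp(-theta*t)
= 0.0200 + (0.6200 - 0.0200)*exp(-1.5400*4.7000)
= 0.0200 + 0.6000 * 7.1875e-04
= 0.0204

0.0204


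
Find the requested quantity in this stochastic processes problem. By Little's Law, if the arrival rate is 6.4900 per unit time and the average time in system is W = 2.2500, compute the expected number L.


Little's Law: L = lambda * W
= 6.4900 * 2.2500
= 14.6025

14.6025


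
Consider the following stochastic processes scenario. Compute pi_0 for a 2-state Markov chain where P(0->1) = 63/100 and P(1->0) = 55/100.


Stationary distribution: pi_0 = p10/(p01+p10), pi_1 = p01/(p01+p10)
p01 = 0.6300, p10 = 0.5500
pi_0 = 0.4661

0.4661


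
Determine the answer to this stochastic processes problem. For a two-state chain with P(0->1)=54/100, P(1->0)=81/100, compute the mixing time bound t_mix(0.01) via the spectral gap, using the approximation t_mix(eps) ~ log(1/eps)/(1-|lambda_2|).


lambda_2 = |1 - p01 - p10| = |1 - 0.5400 - 0.8100| = 0.3500
t_mix ~ log(1/eps)/(1 - |lambda_2|)
= log(100)/(1 - 0.3500) = 4.6052/0.6500
= 7.0849

7.0849


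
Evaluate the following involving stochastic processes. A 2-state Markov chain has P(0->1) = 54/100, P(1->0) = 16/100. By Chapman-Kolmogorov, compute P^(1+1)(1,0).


P^2 = P^1 * P^1
Computing via matrix multiplication of the transition matrix.
Entry (1,0) of P^2 = 0.2080

0.2080


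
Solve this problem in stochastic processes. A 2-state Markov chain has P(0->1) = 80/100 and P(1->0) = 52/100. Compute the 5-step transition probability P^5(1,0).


Computing P^5 by matrix multiplication.
P = [[0.2000, 0.8000], [0.5200, 0.4800]]
After raising P to the power 5:
P^5(1,0) = 0.3953

0.3953


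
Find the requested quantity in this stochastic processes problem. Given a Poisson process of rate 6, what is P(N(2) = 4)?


P(N(t)=k) = (lambda*t)^k * exp(-lambda*t) / k!
lambda*t = 12
= 12^4 * exp(-12) / 4!
= 20736 * 6.1442e-06 / 24
= 0.0053

0.0053


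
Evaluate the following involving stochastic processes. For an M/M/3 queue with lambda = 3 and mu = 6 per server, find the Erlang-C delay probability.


a = lambda/mu = 0.5000
rho = a/c = 0.1667
Erlang-C formula applied:
C(c,a) = 0.0152

0.0152


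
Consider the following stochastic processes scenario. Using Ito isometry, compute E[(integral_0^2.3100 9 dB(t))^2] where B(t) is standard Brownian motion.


By Ito isometry: E[(int f dB)^2] = int f^2 dt
= 9^2 * 2.3100
= 81 * 2.3100 = 187.1100

187.1100


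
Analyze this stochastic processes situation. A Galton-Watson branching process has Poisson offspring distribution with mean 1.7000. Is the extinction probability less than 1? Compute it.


Since mu = 1.7000 > 1, extinction prob q < 1.
Solve s = exp(mu*(s-1)) iteratively.
q = 0.3088

0.3088


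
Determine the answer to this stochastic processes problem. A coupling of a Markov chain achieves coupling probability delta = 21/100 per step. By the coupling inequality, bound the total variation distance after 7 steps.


TV distance bound <= (1-delta)^n
= (1 - 0.2100)^7
= 0.7900^7
= 0.1920

0.1920


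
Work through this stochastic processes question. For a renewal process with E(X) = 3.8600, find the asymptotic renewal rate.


Long-run renewal rate = 1/E(X)
= 1/3.8600
= 0.2591

0.2591


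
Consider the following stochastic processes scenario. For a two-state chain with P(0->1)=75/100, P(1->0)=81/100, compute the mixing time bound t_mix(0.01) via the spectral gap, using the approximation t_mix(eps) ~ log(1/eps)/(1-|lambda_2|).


lambda_2 = |1 - p01 - p10| = |1 - 0.7500 - 0.8100| = 0.5600
t_mix ~ log(1/eps)/(1 - |lambda_2|)
= log(100)/(1 - 0.5600) = 4.6052/0.4400
= 10.4663

10.4663


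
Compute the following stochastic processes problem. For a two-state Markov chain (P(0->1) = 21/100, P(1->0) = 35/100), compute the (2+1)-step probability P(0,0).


P^3 = P^2 * P^1
Computing via matrix multiplication of the transition matrix.
Entry (0,0) of P^3 = 0.6569

0.6569


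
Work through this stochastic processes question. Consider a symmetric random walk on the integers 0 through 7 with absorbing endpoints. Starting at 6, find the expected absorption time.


For symmetric RW on 0,...,N with absorbing barriers, E(i) = i*(N-i)
E(6) = 6 * 1 = 6

6


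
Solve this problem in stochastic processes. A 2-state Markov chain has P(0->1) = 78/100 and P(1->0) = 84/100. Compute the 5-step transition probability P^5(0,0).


Computing P^5 by matrix multiplication.
P = [[0.2200, 0.7800], [0.8400, 0.1600]]
After raising P to the power 5:
P^5(0,0) = 0.4744

0.4744


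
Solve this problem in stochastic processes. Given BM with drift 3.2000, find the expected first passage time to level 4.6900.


Expected first passage time = a/mu
= 4.6900/3.2000
= 1.4656

1.4656


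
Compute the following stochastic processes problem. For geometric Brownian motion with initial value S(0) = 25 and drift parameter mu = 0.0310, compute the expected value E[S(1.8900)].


E[S(t)] = S(0) * exp(mu * t)
= 25 * exp(0.0310 * 1.8900)
= 25 * 1.0603
= 26.5085

26.5085


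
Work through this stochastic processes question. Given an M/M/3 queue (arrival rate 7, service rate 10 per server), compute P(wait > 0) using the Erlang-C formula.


a = lambda/mu = 0.7000
rho = a/c = 0.2333
Erlang-C formula applied:
C(c,a) = 0.0369

0.0369


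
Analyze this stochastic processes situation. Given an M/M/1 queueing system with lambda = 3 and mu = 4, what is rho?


rho = lambda/mu
= 3/4
= 0.7500

0.7500


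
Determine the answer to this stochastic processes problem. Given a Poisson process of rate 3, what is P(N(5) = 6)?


P(N(t)=k) = (lambda*t)^k * exp(-lambda*t) / k!
lambda*t = 15
= 15^6 * exp(-15) / 6!
= 11390625 * 3.0590e-07 / 720
= 0.0048

0.0048


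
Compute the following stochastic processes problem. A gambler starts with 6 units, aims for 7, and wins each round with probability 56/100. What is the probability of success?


Gambler's ruin formula:
r = q/p = 0.4400/0.5600 = 0.7857
P(win) = (1 - r^i)/(1 - r^N)
= (1 - 0.7857^6)/(1 - 0.7857^7)
= 0.9381

0.9381


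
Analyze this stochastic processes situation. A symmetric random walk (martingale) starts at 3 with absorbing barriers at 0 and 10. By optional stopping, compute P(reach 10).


By optional stopping theorem: E(M at tau) = M(0) = 3
P(hit 10)*10 + P(hit 0)*0 = 3
P(hit 10) = (3 - 0)/(10 - 0) = 3/10 = 0.3000

0.3000


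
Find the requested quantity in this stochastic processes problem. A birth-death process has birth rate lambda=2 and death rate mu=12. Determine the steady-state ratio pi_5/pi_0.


For birth-death process, pi_n/pi_0 = (lambda/mu)^n
= (2/12)^5
= 1.2860e-04

1.2860e-04


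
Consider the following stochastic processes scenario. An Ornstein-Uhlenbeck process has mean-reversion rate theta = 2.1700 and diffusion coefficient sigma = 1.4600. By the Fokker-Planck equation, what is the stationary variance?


Stationary variance = sigma^2 / (2*theta)
= 1.4600^2 / (2*2.1700)
= 2.1316 / 4.3400
= 0.4912

0.4912


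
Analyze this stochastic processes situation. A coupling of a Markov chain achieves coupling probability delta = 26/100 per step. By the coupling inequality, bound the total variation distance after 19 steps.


TV distance bound <= (1-delta)^n
= (1 - 0.2600)^19
= 0.7400^19
= 0.0033

0.0033


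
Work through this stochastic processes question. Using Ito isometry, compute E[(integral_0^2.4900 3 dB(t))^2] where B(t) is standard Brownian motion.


By Ito isometry: E[(int f dB)^2] = int f^2 dt
= 3^2 * 2.4900
= 9 * 2.4900 = 22.4100

22.4100


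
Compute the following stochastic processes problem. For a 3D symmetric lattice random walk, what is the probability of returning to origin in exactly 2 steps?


P(return in 2 steps) = P(reverse first step) = 1/(2d)
= 1/6
= 0.1667

0.1667


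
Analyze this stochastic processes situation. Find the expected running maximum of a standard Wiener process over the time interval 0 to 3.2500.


E(max B(s)) = sqrt(2t/pi)
= sqrt(2*3.2500/pi)
= sqrt(2.0690)
= 1.4384

1.4384


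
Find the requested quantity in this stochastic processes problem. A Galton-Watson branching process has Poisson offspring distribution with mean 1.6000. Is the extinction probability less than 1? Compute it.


Since mu = 1.6000 > 1, extinction prob q < 1.
Solve s = exp(mu*(s-1)) iteratively.
q = 0.3580

0.3580


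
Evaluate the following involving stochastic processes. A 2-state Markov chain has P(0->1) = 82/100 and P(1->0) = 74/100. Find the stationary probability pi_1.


Stationary distribution: pi_0 = p10/(p01+p10), pi_1 = p01/(p01+p10)
p01 = 0.8200, p10 = 0.7400
pi_1 = 0.5256

0.5256


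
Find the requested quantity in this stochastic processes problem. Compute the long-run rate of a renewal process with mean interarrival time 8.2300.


Long-run renewal rate = 1/E(X)
= 1/8.2300
= 0.1215

0.1215


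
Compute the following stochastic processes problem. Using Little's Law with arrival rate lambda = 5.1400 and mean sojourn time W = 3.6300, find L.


Little's Law: L = lambda * W
= 5.1400 * 3.6300
= 18.6582

18.6582


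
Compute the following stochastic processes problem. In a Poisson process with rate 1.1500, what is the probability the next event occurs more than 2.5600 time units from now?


P(X > t) = exp(-lambda * t)
= exp(-1.1500 * 2.5600)
= exp(-2.9440) = 0.0527

0.0527


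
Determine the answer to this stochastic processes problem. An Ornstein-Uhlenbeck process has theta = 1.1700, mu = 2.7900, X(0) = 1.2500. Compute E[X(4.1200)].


E[X(t)] = mu + (X(0) - mu)*exp(-theta*t)
= 2.7900 + (1.2500 - 2.7900)*exp(-1.1700*4.1200)
= 2.7900 + -1.5400 * 0.0081
= 2.7776

2.7776


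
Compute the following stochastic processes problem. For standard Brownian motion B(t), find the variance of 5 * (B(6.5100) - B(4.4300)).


Var(alpha*(B(t)-B(s))) = alpha^2 * (t-s)
= 5^2 * (6.5100 - 4.4300)
= 25 * 2.0800
= 52.0000

52.0000


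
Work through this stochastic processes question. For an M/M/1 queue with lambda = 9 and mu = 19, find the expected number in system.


rho = 9/19 = 0.4737
L = rho/(1-rho)
= 0.4737/0.5263
= 0.9000

0.9000


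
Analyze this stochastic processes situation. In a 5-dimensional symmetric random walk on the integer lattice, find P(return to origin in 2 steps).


P(return in 2 steps) = P(reverse first step) = 1/(2d)
= 1/10
= 0.1000

0.1000


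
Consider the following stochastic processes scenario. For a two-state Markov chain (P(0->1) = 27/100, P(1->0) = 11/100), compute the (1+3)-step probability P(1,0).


P^4 = P^1 * P^3
Computing via matrix multiplication of the transition matrix.
Entry (1,0) of P^4 = 0.2467

0.2467


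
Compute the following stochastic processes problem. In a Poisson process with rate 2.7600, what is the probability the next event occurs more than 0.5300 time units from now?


P(X > t) = exp(-lambda * t)
= exp(-2.7600 * 0.5300)
= exp(-1.4628) = 0.2316

0.2316


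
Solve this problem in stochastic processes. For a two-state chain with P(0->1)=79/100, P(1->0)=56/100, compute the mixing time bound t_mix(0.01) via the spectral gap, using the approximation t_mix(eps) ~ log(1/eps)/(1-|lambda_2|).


lambda_2 = |1 - p01 - p10| = |1 - 0.7900 - 0.5600| = 0.3500
t_mix ~ log(1/eps)/(1 - |lambda_2|)
= log(100)/(1 - 0.3500) = 4.6052/0.6500
= 7.0849

7.0849


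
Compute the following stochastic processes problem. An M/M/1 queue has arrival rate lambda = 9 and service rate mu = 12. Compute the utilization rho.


rho = lambda/mu
= 9/12
= 0.7500

0.7500


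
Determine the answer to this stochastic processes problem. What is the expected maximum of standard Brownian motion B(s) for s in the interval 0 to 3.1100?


E(max B(s)) = sqrt(2t/pi)
= sqrt(2*3.1100/pi)
= sqrt(1.9799)
= 1.4071

1.4071


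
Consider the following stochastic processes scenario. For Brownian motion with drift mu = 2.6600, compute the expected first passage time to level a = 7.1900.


Expected first passage time = a/mu
= 7.1900/2.6600
= 2.7030

2.7030


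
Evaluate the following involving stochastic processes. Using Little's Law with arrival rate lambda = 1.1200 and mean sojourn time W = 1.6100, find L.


Little's Law: L = lambda * W
= 1.1200 * 1.6100
= 1.8032

1.8032


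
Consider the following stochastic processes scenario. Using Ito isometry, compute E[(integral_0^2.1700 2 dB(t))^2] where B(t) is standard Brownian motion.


By Ito isometry: E[(int f dB)^2] = int f^2 dt
= 2^2 * 2.1700
= 4 * 2.1700 = 8.6800

8.6800


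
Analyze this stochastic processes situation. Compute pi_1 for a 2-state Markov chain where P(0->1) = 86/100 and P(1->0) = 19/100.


Stationary distribution: pi_0 = p10/(p01+p10), pi_1 = p01/(p01+p10)
p01 = 0.8600, p10 = 0.1900
pi_1 = 0.8190

0.8190


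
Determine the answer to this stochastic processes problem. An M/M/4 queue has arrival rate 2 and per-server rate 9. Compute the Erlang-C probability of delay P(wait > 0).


a = lambda/mu = 0.2222
rho = a/c = 0.0556
Erlang-C formula applied:
C(c,a) = 8.6149e-05

8.6149e-05


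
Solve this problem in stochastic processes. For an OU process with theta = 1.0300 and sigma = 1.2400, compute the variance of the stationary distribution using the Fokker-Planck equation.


Stationary variance = sigma^2 / (2*theta)
= 1.2400^2 / (2*1.0300)
= 1.5376 / 2.0600
= 0.7464

0.7464


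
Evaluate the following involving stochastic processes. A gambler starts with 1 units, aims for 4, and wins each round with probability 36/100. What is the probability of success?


Gambler's ruin formula:
r = q/p = 0.6400/0.3600 = 1.7778
P(win) = (1 - r^i)/(1 - r^N)
= (1 - 1.7778^1)/(1 - 1.7778^4)
= 0.0865

0.0865


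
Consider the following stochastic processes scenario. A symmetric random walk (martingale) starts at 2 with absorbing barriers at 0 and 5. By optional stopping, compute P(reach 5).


By optional stopping theorem: E(M at tau) = M(0) = 2
P(hit 5)*5 + P(hit 0)*0 = 2
P(hit 5) = (2 - 0)/(5 - 0) = 2/5 = 0.4000

0.4000


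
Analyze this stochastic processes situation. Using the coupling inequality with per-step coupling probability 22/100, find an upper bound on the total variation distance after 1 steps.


TV distance bound <= (1-delta)^n
= (1 - 0.2200)^1
= 0.7800^1
= 0.7800

0.7800


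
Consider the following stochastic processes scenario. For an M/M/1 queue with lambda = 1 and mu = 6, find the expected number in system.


rho = 1/6 = 0.1667
L = rho/(1-rho)
= 0.1667/0.8333
= 0.2000

0.2000


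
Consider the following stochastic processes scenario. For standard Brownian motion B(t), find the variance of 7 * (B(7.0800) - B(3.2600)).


Var(alpha*(B(t)-B(s))) = alpha^2 * (t-s)
= 7^2 * (7.0800 - 3.2600)
= 49 * 3.8200
= 187.1800

187.1800


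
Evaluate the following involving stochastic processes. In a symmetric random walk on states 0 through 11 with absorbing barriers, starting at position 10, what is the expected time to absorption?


For symmetric RW on 0,...,N with absorbing barriers, E(i) = i*(N-i)
E(10) = 10 * 1 = 10

10


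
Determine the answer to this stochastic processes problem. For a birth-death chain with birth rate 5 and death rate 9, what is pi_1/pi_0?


For birth-death process, pi_n/pi_0 = (lambda/mu)^n
= (5/9)^1
= 0.5556

0.5556


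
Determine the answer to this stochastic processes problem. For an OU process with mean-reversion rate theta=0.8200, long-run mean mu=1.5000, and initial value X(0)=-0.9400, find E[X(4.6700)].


E[X(t)] = mu + (X(0) - mu)*exp(-theta*t)
= 1.5000 + (-0.9400 - 1.5000)*exp(-0.8200*4.6700)
= 1.5000 + -2.4400 * 0.0217
= 1.4470

1.4470


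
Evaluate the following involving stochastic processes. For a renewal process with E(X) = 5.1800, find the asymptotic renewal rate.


Long-run renewal rate = 1/E(X)
= 1/5.1800
= 0.1931

0.1931


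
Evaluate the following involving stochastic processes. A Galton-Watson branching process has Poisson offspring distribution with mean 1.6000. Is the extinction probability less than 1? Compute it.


Since mu = 1.6000 > 1, extinction prob q < 1.
Solve s = exp(mu*(s-1)) iteratively.
q = 0.3580

0.3580


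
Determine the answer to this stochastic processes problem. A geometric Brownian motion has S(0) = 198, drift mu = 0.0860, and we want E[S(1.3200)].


E[S(t)] = S(0) * exp(mu * t)
= 198 * exp(0.0860 * 1.3200)
= 198 * 1.1202
= 221.8024

221.8024


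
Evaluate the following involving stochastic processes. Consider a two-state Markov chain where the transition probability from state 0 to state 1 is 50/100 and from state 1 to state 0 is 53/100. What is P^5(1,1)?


Computing P^5 by matrix multiplication.
P = [[0.5000, 0.5000], [0.5300, 0.4700]]
After raising P to the power 5:
P^5(1,1) = 0.4854

0.4854


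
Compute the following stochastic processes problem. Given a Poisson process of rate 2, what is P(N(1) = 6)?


P(N(t)=k) = (lambda*t)^k * exp(-lambda*t) / k!
lambda*t = 2
= 2^6 * exp(-2) / 6!
= 64 * 0.1353 / 720
= 0.0120

0.0120


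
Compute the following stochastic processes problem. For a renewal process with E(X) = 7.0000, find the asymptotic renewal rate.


Long-run renewal rate = 1/E(X)
= 1/7.0000
= 0.1429

0.1429


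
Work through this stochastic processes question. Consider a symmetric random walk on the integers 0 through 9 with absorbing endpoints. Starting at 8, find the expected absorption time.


For symmetric RW on 0,...,N with absorbing barriers, E(i) = i*(N-i)
E(8) = 8 * 1 = 8

8


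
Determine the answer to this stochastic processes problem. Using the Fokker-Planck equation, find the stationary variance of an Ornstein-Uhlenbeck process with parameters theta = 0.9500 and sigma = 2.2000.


Stationary variance = sigma^2 / (2*theta)
= 2.2000^2 / (2*0.9500)
= 4.8400 / 1.9000
= 2.5474

2.5474


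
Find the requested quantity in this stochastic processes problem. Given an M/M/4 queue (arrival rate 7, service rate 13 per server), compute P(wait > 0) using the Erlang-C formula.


a = lambda/mu = 0.5385
rho = a/c = 0.1346
Erlang-C formula applied:
C(c,a) = 0.0024

0.0024


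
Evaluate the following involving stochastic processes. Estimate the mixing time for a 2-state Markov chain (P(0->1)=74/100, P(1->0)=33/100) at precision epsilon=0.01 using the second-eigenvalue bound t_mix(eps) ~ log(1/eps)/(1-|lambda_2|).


lambda_2 = |1 - p01 - p10| = |1 - 0.7400 - 0.3300| = 0.0700
t_mix ~ log(1/eps)/(1 - |lambda_2|)
= log(100)/(1 - 0.0700) = 4.6052/0.9300
= 4.9518

4.9518


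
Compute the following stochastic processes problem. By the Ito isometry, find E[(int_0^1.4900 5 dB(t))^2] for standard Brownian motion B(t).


By Ito isometry: E[(int f dB)^2] = int f^2 dt
= 5^2 * 1.4900
= 25 * 1.4900 = 37.2500

37.2500


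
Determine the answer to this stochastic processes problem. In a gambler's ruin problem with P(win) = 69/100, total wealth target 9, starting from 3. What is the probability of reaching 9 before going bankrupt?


Gambler's ruin formula:
r = q/p = 0.3100/0.6900 = 0.4493
P(win) = (1 - r^i)/(1 - r^N)
= (1 - 0.4493^3)/(1 - 0.4493^9)
= 0.9100

0.9100


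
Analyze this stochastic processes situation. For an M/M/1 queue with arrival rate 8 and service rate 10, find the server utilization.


rho = lambda/mu
= 8/10
= 0.8000

0.8000


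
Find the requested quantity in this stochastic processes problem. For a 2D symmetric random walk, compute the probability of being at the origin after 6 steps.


P = C(6,3)^2 / 4^6
= 20^2 / 4096
= 400 / 4096
= 0.0977

0.0977


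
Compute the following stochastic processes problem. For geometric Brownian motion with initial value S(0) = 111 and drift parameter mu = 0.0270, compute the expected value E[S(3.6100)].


E[S(t)] = S(0) * exp(mu * t)
= 111 * exp(0.0270 * 3.6100)
= 111 * 1.1024
= 122.3640

122.3640


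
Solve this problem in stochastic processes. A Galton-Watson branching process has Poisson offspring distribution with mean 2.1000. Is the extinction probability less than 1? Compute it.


Since mu = 2.1000 > 1, extinction prob q < 1.
Solve s = exp(mu*(s-1)) iteratively.
q = 0.1779

0.1779


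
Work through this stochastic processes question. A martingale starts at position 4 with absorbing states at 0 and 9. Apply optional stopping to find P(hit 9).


By optional stopping theorem: E(M at tau) = M(0) = 4
P(hit 9)*9 + P(hit 0)*0 = 4
P(hit 9) = (4 - 0)/(9 - 0) = 4/9 = 0.4444

0.4444


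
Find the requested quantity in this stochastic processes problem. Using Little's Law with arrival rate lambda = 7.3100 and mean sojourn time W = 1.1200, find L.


Little's Law: L = lambda * W
= 7.3100 * 1.1200
= 8.1872

8.1872


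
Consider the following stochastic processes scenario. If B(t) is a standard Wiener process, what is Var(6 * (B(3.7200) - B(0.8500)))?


Var(alpha*(B(t)-B(s))) = alpha^2 * (t-s)
= 6^2 * (3.7200 - 0.8500)
= 36 * 2.8700
= 103.3200

103.3200


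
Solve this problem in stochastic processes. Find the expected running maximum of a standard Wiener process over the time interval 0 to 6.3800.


E(max B(s)) = sqrt(2t/pi)
= sqrt(2*6.3800/pi)
= sqrt(4.0616)
= 2.0153

2.0153


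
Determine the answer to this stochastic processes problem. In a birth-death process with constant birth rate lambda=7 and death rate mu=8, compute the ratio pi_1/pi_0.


For birth-death process, pi_n/pi_0 = (lambda/mu)^n
= (7/8)^1
= 0.8750

0.8750


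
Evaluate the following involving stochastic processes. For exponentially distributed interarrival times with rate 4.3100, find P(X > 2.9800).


P(X > t) = exp(-lambda * t)
= exp(-4.3100 * 2.9800)
= exp(-12.8438) = 2.6425e-06

2.6425e-06


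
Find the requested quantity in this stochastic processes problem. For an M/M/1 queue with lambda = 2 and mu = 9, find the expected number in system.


rho = 2/9 = 0.2222
L = rho/(1-rho)
= 0.2222/0.7778
= 0.2857

0.2857


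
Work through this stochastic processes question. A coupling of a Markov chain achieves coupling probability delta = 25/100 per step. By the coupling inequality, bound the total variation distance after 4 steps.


TV distance bound <= (1-delta)^n
= (1 - 0.2500)^4
= 0.7500^4
= 0.3164

0.3164


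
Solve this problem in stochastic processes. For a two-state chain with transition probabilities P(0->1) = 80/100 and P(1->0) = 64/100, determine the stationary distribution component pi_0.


Stationary distribution: pi_0 = p10/(p01+p10), pi_1 = p01/(p01+p10)
p01 = 0.8000, p10 = 0.6400
pi_0 = 0.4444

0.4444


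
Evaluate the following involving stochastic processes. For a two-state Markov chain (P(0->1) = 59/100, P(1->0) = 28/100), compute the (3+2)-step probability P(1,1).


P^5 = P^3 * P^2
Computing via matrix multiplication of the transition matrix.
Entry (1,1) of P^5 = 0.6782

0.6782


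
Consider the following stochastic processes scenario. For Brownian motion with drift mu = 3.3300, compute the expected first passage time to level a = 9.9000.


Expected first passage time = a/mu
= 9.9000/3.3300
= 2.9730

2.9730


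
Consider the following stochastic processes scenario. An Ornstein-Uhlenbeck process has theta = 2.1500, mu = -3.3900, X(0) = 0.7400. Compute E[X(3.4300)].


E[X(t)] = mu + (X(0) - mu)*exp(-theta*t)
= -3.3900 + (0.7400 - -3.3900)*exp(-2.1500*3.4300)
= -3.3900 + 4.1300 * 6.2704e-04
= -3.3874

-3.3874


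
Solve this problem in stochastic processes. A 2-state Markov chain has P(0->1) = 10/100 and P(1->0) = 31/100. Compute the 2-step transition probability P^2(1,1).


Computing P^2 by matrix multiplication.
P = [[0.9000, 0.1000], [0.3100, 0.6900]]
After raising P to the power 2:
P^2(1,1) = 0.5071

0.5071


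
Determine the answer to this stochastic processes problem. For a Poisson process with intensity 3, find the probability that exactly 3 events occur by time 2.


P(N(t)=k) = (lambda*t)^k * exp(-lambda*t) / k!
lambda*t = 6
= 6^3 * exp(-6) / 3!
= 216 * 0.0025 / 6
= 0.0892

0.0892


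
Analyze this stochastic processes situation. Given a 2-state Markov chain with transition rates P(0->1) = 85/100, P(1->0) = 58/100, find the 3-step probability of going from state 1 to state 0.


Computing P^3 by matrix multiplication.
P = [[0.1500, 0.8500], [0.5800, 0.4200]]
After raising P to the power 3:
P^3(1,0) = 0.4378

0.4378


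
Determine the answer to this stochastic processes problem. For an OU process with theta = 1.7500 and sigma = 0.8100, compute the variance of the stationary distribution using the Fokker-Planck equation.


Stationary variance = sigma^2 / (2*theta)
= 0.8100^2 / (2*1.7500)
= 0.6561 / 3.5000
= 0.1875

0.1875


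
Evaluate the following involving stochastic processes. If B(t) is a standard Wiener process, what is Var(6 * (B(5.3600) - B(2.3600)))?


Var(alpha*(B(t)-B(s))) = alpha^2 * (t-s)
= 6^2 * (5.3600 - 2.3600)
= 36 * 3.0000
= 108.0000

108.0000


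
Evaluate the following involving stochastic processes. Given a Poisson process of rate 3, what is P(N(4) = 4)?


P(N(t)=k) = (lambda*t)^k * exp(-lambda*t) / k!
lambda*t = 12
= 12^4 * exp(-12) / 4!
= 20736 * 6.1442e-06 / 24
= 0.0053

0.0053


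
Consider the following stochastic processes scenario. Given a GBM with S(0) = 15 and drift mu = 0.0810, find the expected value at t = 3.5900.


E[S(t)] = S(0) * exp(mu * t)
= 15 * exp(0.0810 * 3.5900)
= 15 * 1.3375
= 20.0623

20.0623


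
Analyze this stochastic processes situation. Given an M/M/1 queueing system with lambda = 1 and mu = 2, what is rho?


rho = lambda/mu
= 1/2
= 0.5000

0.5000


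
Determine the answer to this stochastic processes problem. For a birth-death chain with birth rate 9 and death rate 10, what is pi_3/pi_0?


For birth-death process, pi_n/pi_0 = (lambda/mu)^n
= (9/10)^3
= 0.7290

0.7290


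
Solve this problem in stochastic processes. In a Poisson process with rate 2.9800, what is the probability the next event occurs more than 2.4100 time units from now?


P(X > t) = exp(-lambda * t)
= exp(-2.9800 * 2.4100)
= exp(-7.1818) = 7.6030e-04

7.6030e-04


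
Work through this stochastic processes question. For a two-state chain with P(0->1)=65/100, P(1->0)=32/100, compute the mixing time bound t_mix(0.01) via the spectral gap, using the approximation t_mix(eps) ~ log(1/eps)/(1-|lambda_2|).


lambda_2 = |1 - p01 - p10| = |1 - 0.6500 - 0.3200| = 0.0300
t_mix ~ log(1/eps)/(1 - |lambda_2|)
= log(100)/(1 - 0.0300) = 4.6052/0.9700
= 4.7476

4.7476


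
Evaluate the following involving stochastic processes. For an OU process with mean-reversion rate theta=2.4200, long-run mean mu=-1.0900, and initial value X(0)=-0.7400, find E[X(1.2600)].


E[X(t)] = mu + (X(0) - mu)*exp(-theta*t)
= -1.0900 + (-0.7400 - -1.0900)*exp(-2.4200*1.2600)
= -1.0900 + 0.3500 * 0.0474
= -1.0734

-1.0734


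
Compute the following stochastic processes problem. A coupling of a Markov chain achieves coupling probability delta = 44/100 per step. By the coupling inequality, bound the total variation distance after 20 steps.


TV distance bound <= (1-delta)^n
= (1 - 0.4400)^20
= 0.5600^20
= 9.1994e-06

9.1994e-06


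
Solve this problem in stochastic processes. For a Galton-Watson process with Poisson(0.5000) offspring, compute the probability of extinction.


Since mu = 0.5000 <= 1, extinction probability = 1.

1.0000


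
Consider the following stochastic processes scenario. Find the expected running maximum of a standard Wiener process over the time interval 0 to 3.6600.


E(max B(s)) = sqrt(2t/pi)
= sqrt(2*3.6600/pi)
= sqrt(2.3300)
= 1.5264

1.5264


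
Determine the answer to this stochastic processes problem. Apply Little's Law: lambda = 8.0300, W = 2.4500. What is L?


Little's Law: L = lambda * W
= 8.0300 * 2.4500
= 19.6735

19.6735


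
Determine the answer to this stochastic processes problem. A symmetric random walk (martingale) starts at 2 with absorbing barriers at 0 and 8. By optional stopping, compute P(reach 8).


By optional stopping theorem: E(M at tau) = M(0) = 2
P(hit 8)*8 + P(hit 0)*0 = 2
P(hit 8) = (2 - 0)/(8 - 0) = 1/4 = 0.2500

0.2500


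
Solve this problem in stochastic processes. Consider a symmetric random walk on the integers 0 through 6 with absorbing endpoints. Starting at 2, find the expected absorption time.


For symmetric RW on 0,...,N with absorbing barriers, E(i) = i*(N-i)
E(2) = 2 * 4 = 8

8


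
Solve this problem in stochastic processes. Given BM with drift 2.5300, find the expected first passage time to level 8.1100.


Expected first passage time = a/mu
= 8.1100/2.5300
= 3.2055

3.2055


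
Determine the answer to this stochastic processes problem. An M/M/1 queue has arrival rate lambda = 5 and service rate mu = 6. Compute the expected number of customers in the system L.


rho = 5/6 = 0.8333
L = rho/(1-rho)
= 0.8333/0.1667
= 5.0000

5.0000


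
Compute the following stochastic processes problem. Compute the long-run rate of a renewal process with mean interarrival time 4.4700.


Long-run renewal rate = 1/E(X)
= 1/4.4700
= 0.2237

0.2237


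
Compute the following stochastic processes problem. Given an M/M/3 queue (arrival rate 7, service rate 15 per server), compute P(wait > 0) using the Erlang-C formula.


a = lambda/mu = 0.4667
rho = a/c = 0.1556
Erlang-C formula applied:
C(c,a) = 0.0126

0.0126


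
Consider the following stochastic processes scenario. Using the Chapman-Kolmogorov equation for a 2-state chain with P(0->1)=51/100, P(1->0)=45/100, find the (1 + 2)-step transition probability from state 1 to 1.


P^3 = P^1 * P^2
Computing via matrix multiplication of the transition matrix.
Entry (1,1) of P^3 = 0.5313

0.5313


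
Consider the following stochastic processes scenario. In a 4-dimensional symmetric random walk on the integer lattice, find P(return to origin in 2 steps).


P(return in 2 steps) = P(reverse first step) = 1/(2d)
= 1/8
= 0.1250

0.1250


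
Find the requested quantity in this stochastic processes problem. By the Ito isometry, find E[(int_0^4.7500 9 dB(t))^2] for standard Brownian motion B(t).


By Ito isometry: E[(int f dB)^2] = int f^2 dt
= 9^2 * 4.7500
= 81 * 4.7500 = 384.7500

384.7500


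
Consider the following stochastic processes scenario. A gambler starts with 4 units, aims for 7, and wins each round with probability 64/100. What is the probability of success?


Gambler's ruin formula:
r = q/p = 0.3600/0.6400 = 0.5625
P(win) = (1 - r^i)/(1 - r^N)
= (1 - 0.5625^4)/(1 - 0.5625^7)
= 0.9162

0.9162


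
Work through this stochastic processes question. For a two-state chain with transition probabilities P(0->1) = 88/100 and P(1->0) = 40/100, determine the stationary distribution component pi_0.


Stationary distribution: pi_0 = p10/(p01+p10), pi_1 = p01/(p01+p10)
p01 = 0.8800, p10 = 0.4000
pi_0 = 0.3125

0.3125
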